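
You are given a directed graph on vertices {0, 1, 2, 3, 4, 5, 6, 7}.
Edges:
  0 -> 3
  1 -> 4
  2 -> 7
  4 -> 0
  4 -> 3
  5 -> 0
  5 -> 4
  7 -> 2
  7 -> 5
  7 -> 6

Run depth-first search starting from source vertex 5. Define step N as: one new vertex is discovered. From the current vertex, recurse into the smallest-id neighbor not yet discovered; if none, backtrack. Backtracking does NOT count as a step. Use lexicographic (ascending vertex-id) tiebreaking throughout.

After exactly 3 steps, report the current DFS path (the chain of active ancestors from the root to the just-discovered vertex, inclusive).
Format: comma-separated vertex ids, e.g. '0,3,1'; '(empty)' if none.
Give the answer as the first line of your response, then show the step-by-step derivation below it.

5,0,3

step 1: discover 5; path=5; order=5
step 2: discover 0; path=5>0; order=5,0
step 3: discover 3; path=5>0>3; order=5,0,3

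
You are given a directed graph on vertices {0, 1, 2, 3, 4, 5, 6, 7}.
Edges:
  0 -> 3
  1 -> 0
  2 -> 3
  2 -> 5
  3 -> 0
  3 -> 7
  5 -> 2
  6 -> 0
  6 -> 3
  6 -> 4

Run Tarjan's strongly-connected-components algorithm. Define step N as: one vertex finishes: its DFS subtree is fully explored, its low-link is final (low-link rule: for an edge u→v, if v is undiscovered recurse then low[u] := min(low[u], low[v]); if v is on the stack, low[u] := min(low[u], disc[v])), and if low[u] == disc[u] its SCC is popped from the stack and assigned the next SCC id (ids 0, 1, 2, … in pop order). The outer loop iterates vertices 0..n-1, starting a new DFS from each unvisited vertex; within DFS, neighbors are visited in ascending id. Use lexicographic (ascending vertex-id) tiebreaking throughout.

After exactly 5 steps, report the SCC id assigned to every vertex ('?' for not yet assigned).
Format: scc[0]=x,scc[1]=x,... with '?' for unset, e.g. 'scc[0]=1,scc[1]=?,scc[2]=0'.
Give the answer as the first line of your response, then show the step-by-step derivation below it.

scc[0]=1,scc[1]=2,scc[2]=?,scc[3]=1,scc[4]=?,scc[5]=?,scc[6]=?,scc[7]=0

step 1: low=(low[0]=0,low[1]=?,low[2]=?,low[3]=0,low[4]=?,low[5]=?,low[6]=?,low[7]=2); scc=(scc[0]=?,scc[1]=?,scc[2]=?,scc[3]=?,scc[4]=?,scc[5]=?,scc[6]=?,scc[7]=0)
step 2: low=(low[0]=0,low[1]=?,low[2]=?,low[3]=0,low[4]=?,low[5]=?,low[6]=?,low[7]=2); scc=(scc[0]=?,scc[1]=?,scc[2]=?,scc[3]=?,scc[4]=?,scc[5]=?,scc[6]=?,scc[7]=0)
step 3: low=(low[0]=0,low[1]=?,low[2]=?,low[3]=0,low[4]=?,low[5]=?,low[6]=?,low[7]=2); scc=(scc[0]=1,scc[1]=?,scc[2]=?,scc[3]=1,scc[4]=?,scc[5]=?,scc[6]=?,scc[7]=0)
step 4: low=(low[0]=0,low[1]=3,low[2]=?,low[3]=0,low[4]=?,low[5]=?,low[6]=?,low[7]=2); scc=(scc[0]=1,scc[1]=2,scc[2]=?,scc[3]=1,scc[4]=?,scc[5]=?,scc[6]=?,scc[7]=0)
step 5: low=(low[0]=0,low[1]=3,low[2]=4,low[3]=0,low[4]=?,low[5]=4,low[6]=?,low[7]=2); scc=(scc[0]=1,scc[1]=2,scc[2]=?,scc[3]=1,scc[4]=?,scc[5]=?,scc[6]=?,scc[7]=0)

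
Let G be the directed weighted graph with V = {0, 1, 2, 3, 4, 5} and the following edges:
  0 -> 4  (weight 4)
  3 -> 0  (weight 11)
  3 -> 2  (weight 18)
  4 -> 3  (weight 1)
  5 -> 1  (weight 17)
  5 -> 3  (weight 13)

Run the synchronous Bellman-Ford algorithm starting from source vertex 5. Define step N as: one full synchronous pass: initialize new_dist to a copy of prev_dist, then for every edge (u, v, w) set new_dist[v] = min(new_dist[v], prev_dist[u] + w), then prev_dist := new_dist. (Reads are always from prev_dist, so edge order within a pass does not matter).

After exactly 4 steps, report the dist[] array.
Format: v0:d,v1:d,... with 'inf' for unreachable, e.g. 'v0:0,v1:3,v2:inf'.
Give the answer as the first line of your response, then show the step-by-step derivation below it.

v0:24,v1:17,v2:31,v3:13,v4:28,v5:0

step 1: dist = v0:inf,v1:17,v2:inf,v3:13,v4:inf,v5:0
step 2: dist = v0:24,v1:17,v2:31,v3:13,v4:inf,v5:0
step 3: dist = v0:24,v1:17,v2:31,v3:13,v4:28,v5:0
step 4: dist = v0:24,v1:17,v2:31,v3:13,v4:28,v5:0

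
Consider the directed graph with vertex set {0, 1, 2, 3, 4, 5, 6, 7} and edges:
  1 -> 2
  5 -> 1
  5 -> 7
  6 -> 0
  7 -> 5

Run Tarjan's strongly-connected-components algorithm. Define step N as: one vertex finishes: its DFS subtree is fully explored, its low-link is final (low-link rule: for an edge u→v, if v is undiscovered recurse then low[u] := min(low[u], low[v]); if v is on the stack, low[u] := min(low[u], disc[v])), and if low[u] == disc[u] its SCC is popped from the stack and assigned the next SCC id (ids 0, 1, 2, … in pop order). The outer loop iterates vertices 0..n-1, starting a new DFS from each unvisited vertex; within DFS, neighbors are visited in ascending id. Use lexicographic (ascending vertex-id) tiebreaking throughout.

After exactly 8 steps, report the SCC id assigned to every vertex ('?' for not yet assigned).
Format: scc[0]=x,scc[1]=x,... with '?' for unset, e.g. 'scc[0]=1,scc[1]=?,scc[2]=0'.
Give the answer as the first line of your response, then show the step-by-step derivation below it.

scc[0]=0,scc[1]=2,scc[2]=1,scc[3]=3,scc[4]=4,scc[5]=5,scc[6]=6,scc[7]=5

step 1: low=(low[0]=0,low[1]=?,low[2]=?,low[3]=?,low[4]=?,low[5]=?,low[6]=?,low[7]=?); scc=(scc[0]=0,scc[1]=?,scc[2]=?,scc[3]=?,scc[4]=?,scc[5]=?,scc[6]=?,scc[7]=?)
step 2: low=(low[0]=0,low[1]=1,low[2]=2,low[3]=?,low[4]=?,low[5]=?,low[6]=?,low[7]=?); scc=(scc[0]=0,scc[1]=?,scc[2]=1,scc[3]=?,scc[4]=?,scc[5]=?,scc[6]=?,scc[7]=?)
step 3: low=(low[0]=0,low[1]=1,low[2]=2,low[3]=?,low[4]=?,low[5]=?,low[6]=?,low[7]=?); scc=(scc[0]=0,scc[1]=2,scc[2]=1,scc[3]=?,scc[4]=?,scc[5]=?,scc[6]=?,scc[7]=?)
step 4: low=(low[0]=0,low[1]=1,low[2]=2,low[3]=3,low[4]=?,low[5]=?,low[6]=?,low[7]=?); scc=(scc[0]=0,scc[1]=2,scc[2]=1,scc[3]=3,scc[4]=?,scc[5]=?,scc[6]=?,scc[7]=?)
step 5: low=(low[0]=0,low[1]=1,low[2]=2,low[3]=3,low[4]=4,low[5]=?,low[6]=?,low[7]=?); scc=(scc[0]=0,scc[1]=2,scc[2]=1,scc[3]=3,scc[4]=4,scc[5]=?,scc[6]=?,scc[7]=?)
step 6: low=(low[0]=0,low[1]=1,low[2]=2,low[3]=3,low[4]=4,low[5]=5,low[6]=?,low[7]=5); scc=(scc[0]=0,scc[1]=2,scc[2]=1,scc[3]=3,scc[4]=4,scc[5]=?,scc[6]=?,scc[7]=?)
step 7: low=(low[0]=0,low[1]=1,low[2]=2,low[3]=3,low[4]=4,low[5]=5,low[6]=?,low[7]=5); scc=(scc[0]=0,scc[1]=2,scc[2]=1,scc[3]=3,scc[4]=4,scc[5]=5,scc[6]=?,scc[7]=5)
step 8: low=(low[0]=0,low[1]=1,low[2]=2,low[3]=3,low[4]=4,low[5]=5,low[6]=7,low[7]=5); scc=(scc[0]=0,scc[1]=2,scc[2]=1,scc[3]=3,scc[4]=4,scc[5]=5,scc[6]=6,scc[7]=5)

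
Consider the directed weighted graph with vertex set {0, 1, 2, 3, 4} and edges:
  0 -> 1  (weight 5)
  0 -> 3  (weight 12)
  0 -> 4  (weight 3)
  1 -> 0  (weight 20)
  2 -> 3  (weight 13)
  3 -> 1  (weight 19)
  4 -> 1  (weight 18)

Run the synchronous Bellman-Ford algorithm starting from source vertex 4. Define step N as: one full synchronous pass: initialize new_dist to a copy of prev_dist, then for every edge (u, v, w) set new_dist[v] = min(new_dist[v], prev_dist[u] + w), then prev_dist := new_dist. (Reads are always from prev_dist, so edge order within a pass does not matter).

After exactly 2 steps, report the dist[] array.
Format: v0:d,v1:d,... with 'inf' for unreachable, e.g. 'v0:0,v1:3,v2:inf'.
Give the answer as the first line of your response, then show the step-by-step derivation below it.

v0:38,v1:18,v2:inf,v3:inf,v4:0

step 1: dist = v0:inf,v1:18,v2:inf,v3:inf,v4:0
step 2: dist = v0:38,v1:18,v2:inf,v3:inf,v4:0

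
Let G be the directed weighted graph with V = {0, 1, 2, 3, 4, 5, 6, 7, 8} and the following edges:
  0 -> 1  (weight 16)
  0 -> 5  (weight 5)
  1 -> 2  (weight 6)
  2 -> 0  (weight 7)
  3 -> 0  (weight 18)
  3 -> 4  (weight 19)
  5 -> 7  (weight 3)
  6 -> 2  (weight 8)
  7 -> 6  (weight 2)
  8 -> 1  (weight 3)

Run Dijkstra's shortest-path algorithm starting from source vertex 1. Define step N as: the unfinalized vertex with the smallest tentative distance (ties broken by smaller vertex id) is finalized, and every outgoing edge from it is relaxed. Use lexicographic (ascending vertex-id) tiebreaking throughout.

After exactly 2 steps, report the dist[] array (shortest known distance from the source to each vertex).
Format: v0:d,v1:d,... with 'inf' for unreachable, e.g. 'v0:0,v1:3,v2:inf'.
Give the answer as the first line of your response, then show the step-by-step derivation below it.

v0:13,v1:0,v2:6,v3:inf,v4:inf,v5:inf,v6:inf,v7:inf,v8:inf

step 1: dist = v0:inf,v1:0,v2:6,v3:inf,v4:inf,v5:inf,v6:inf,v7:inf,v8:inf
step 2: dist = v0:13,v1:0,v2:6,v3:inf,v4:inf,v5:inf,v6:inf,v7:inf,v8:inf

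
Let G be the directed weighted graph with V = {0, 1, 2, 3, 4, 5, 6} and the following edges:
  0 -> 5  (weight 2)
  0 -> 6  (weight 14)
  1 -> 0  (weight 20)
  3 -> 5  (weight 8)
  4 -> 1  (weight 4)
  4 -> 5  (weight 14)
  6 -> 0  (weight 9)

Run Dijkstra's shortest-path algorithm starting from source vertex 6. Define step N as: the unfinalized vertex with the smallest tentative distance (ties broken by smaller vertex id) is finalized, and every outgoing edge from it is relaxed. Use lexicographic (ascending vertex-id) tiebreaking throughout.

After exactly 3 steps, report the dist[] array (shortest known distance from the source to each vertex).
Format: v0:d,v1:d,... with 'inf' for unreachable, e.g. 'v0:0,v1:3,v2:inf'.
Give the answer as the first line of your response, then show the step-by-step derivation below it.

v0:9,v1:inf,v2:inf,v3:inf,v4:inf,v5:11,v6:0

step 1: dist = v0:9,v1:inf,v2:inf,v3:inf,v4:inf,v5:inf,v6:0
step 2: dist = v0:9,v1:inf,v2:inf,v3:inf,v4:inf,v5:11,v6:0
step 3: dist = v0:9,v1:inf,v2:inf,v3:inf,v4:inf,v5:11,v6:0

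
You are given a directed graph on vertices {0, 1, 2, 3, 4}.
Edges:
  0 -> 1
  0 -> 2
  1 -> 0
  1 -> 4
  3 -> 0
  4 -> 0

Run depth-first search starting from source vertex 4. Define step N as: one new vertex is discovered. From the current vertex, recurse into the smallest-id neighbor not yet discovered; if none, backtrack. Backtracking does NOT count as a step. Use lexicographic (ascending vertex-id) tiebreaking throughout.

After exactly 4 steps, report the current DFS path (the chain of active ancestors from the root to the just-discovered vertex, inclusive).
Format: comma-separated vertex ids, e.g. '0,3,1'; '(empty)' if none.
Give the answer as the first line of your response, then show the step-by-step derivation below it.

4,0,2

step 1: discover 4; path=4; order=4
step 2: discover 0; path=4>0; order=4,0
step 3: discover 1; path=4>0>1; order=4,0,1
step 4: discover 2; path=4>0>2; order=4,0,1,2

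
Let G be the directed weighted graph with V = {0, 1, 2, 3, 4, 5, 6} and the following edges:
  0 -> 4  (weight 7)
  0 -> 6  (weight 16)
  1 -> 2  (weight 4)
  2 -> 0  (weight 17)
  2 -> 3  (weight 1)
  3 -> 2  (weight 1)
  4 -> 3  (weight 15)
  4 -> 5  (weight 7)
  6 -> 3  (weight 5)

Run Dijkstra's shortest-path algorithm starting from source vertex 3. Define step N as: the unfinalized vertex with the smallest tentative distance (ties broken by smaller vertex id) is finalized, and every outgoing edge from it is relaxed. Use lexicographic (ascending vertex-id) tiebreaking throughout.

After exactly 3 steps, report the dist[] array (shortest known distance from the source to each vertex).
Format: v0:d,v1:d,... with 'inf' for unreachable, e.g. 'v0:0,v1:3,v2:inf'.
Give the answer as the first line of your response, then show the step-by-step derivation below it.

v0:18,v1:inf,v2:1,v3:0,v4:25,v5:inf,v6:34

step 1: dist = v0:inf,v1:inf,v2:1,v3:0,v4:inf,v5:inf,v6:inf
step 2: dist = v0:18,v1:inf,v2:1,v3:0,v4:inf,v5:inf,v6:inf
step 3: dist = v0:18,v1:inf,v2:1,v3:0,v4:25,v5:inf,v6:34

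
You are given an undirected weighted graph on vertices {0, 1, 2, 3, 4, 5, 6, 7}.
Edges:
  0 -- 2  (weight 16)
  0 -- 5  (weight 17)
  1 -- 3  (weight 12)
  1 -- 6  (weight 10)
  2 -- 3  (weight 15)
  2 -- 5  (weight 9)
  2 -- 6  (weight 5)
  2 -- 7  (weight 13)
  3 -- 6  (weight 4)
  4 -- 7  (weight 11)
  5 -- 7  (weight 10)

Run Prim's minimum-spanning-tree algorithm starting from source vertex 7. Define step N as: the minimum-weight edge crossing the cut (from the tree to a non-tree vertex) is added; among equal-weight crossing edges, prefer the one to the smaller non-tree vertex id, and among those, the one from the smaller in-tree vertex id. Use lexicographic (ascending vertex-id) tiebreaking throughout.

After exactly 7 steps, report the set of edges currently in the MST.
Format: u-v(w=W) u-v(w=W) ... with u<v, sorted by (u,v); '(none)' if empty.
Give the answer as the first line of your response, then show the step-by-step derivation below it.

0-2(w=16) 1-6(w=10) 2-5(w=9) 2-6(w=5) 3-6(w=4) 4-7(w=11) 5-7(w=10)

step 1: add edge 5-7 (w=10); MST = {5-7(w=10)}
step 2: add edge 2-5 (w=9); MST = {2-5(w=9) 5-7(w=10)}
step 3: add edge 2-6 (w=5); MST = {2-5(w=9) 2-6(w=5) 5-7(w=10)}
step 4: add edge 3-6 (w=4); MST = {2-5(w=9) 2-6(w=5) 3-6(w=4) 5-7(w=10)}
step 5: add edge 1-6 (w=10); MST = {1-6(w=10) 2-5(w=9) 2-6(w=5) 3-6(w=4) 5-7(w=10)}
step 6: add edge 4-7 (w=11); MST = {1-6(w=10) 2-5(w=9) 2-6(w=5) 3-6(w=4) 4-7(w=11) 5-7(w=10)}
step 7: add edge 0-2 (w=16); MST = {0-2(w=16) 1-6(w=10) 2-5(w=9) 2-6(w=5) 3-6(w=4) 4-7(w=11) 5-7(w=10)}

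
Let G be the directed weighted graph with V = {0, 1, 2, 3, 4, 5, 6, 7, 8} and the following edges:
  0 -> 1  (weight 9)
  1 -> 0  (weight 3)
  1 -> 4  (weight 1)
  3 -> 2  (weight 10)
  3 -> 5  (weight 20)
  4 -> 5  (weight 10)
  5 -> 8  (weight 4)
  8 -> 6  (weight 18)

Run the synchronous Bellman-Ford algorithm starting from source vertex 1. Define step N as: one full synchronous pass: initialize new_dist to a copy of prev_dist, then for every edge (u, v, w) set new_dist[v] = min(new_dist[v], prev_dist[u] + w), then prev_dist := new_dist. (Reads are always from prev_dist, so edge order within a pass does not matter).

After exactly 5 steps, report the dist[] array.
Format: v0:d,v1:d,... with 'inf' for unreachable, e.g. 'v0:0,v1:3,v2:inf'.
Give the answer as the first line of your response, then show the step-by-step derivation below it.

v0:3,v1:0,v2:inf,v3:inf,v4:1,v5:11,v6:33,v7:inf,v8:15

step 1: dist = v0:3,v1:0,v2:inf,v3:inf,v4:1,v5:inf,v6:inf,v7:inf,v8:inf
step 2: dist = v0:3,v1:0,v2:inf,v3:inf,v4:1,v5:11,v6:inf,v7:inf,v8:inf
step 3: dist = v0:3,v1:0,v2:inf,v3:inf,v4:1,v5:11,v6:inf,v7:inf,v8:15
step 4: dist = v0:3,v1:0,v2:inf,v3:inf,v4:1,v5:11,v6:33,v7:inf,v8:15
step 5: dist = v0:3,v1:0,v2:inf,v3:inf,v4:1,v5:11,v6:33,v7:inf,v8:15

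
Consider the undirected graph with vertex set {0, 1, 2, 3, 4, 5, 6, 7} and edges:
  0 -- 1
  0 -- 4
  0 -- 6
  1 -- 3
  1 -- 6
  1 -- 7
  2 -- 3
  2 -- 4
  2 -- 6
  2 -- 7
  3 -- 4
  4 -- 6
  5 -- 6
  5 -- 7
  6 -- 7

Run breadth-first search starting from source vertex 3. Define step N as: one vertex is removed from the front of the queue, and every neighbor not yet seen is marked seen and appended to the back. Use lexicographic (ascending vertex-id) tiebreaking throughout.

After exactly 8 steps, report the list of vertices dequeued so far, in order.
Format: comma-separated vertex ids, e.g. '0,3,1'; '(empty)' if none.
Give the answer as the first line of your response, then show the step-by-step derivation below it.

3,1,2,4,0,6,7,5

step 1: dequeue 3; queue=[1,2,4]; order=3
step 2: dequeue 1; queue=[2,4,0,6,7]; order=3,1
step 3: dequeue 2; queue=[4,0,6,7]; order=3,1,2
step 4: dequeue 4; queue=[0,6,7]; order=3,1,2,4
step 5: dequeue 0; queue=[6,7]; order=3,1,2,4,0
step 6: dequeue 6; queue=[7,5]; order=3,1,2,4,0,6
step 7: dequeue 7; queue=[5]; order=3,1,2,4,0,6,7
step 8: dequeue 5; queue=[(empty)]; order=3,1,2,4,0,6,7,5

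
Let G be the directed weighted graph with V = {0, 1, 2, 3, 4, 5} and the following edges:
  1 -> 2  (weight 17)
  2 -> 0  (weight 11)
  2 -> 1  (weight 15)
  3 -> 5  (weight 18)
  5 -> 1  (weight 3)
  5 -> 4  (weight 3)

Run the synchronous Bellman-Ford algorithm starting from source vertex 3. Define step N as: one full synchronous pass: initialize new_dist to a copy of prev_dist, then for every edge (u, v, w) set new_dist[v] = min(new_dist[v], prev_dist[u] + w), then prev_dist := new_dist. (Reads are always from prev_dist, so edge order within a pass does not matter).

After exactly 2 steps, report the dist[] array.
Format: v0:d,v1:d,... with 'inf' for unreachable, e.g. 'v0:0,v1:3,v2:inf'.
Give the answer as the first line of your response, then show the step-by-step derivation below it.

v0:inf,v1:21,v2:inf,v3:0,v4:21,v5:18

step 1: dist = v0:inf,v1:inf,v2:inf,v3:0,v4:inf,v5:18
step 2: dist = v0:inf,v1:21,v2:inf,v3:0,v4:21,v5:18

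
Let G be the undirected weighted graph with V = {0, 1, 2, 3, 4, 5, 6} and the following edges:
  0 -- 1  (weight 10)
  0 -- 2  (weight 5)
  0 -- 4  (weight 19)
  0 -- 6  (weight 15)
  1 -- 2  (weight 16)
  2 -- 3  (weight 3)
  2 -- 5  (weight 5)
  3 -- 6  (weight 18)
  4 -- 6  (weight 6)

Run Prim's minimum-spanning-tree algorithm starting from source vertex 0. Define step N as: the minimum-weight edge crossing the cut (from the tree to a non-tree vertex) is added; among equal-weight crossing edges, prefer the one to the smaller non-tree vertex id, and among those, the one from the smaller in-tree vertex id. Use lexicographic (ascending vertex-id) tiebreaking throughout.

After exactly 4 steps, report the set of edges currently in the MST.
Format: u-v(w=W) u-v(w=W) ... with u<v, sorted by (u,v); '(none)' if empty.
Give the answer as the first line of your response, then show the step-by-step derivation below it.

0-1(w=10) 0-2(w=5) 2-3(w=3) 2-5(w=5)

step 1: add edge 0-2 (w=5); MST = {0-2(w=5)}
step 2: add edge 2-3 (w=3); MST = {0-2(w=5) 2-3(w=3)}
step 3: add edge 2-5 (w=5); MST = {0-2(w=5) 2-3(w=3) 2-5(w=5)}
step 4: add edge 0-1 (w=10); MST = {0-1(w=10) 0-2(w=5) 2-3(w=3) 2-5(w=5)}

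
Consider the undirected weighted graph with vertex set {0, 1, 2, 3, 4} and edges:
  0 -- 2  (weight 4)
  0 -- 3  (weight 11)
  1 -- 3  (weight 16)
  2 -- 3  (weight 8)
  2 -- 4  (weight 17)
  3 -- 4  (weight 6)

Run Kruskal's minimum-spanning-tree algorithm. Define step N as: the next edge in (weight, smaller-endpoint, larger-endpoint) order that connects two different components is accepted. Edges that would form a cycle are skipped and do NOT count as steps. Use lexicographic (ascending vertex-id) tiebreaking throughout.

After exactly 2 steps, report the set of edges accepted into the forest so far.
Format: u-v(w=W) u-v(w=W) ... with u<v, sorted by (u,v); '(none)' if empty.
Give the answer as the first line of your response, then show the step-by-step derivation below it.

0-2(w=4) 3-4(w=6)

step 1: add edge 0-2 (w=4); MST = {0-2(w=4)}
step 2: add edge 3-4 (w=6); MST = {0-2(w=4) 3-4(w=6)}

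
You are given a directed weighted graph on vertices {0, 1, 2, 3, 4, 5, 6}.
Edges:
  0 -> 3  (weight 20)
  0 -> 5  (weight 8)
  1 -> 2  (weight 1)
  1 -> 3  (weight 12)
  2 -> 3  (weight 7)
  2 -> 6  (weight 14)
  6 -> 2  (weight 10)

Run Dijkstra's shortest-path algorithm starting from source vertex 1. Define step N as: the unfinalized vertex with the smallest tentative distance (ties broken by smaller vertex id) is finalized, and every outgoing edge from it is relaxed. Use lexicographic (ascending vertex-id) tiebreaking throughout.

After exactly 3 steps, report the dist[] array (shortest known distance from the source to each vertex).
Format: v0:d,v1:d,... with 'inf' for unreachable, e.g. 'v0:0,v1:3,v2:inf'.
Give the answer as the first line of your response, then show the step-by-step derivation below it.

v0:inf,v1:0,v2:1,v3:8,v4:inf,v5:inf,v6:15

step 1: dist = v0:inf,v1:0,v2:1,v3:12,v4:inf,v5:inf,v6:inf
step 2: dist = v0:inf,v1:0,v2:1,v3:8,v4:inf,v5:inf,v6:15
step 3: dist = v0:inf,v1:0,v2:1,v3:8,v4:inf,v5:inf,v6:15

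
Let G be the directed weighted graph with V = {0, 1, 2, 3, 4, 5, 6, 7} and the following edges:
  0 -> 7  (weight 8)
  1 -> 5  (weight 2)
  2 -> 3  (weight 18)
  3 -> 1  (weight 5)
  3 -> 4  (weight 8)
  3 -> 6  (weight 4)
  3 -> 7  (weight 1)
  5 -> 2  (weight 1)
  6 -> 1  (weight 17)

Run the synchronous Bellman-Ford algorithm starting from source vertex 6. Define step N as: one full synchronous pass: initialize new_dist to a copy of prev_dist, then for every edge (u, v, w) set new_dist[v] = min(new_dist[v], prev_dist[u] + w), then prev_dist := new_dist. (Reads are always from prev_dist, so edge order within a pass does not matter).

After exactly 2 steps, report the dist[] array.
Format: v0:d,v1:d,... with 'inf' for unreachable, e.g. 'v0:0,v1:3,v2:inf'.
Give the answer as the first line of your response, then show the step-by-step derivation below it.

v0:inf,v1:17,v2:inf,v3:inf,v4:inf,v5:19,v6:0,v7:inf

step 1: dist = v0:inf,v1:17,v2:inf,v3:inf,v4:inf,v5:inf,v6:0,v7:inf
step 2: dist = v0:inf,v1:17,v2:inf,v3:inf,v4:inf,v5:19,v6:0,v7:inf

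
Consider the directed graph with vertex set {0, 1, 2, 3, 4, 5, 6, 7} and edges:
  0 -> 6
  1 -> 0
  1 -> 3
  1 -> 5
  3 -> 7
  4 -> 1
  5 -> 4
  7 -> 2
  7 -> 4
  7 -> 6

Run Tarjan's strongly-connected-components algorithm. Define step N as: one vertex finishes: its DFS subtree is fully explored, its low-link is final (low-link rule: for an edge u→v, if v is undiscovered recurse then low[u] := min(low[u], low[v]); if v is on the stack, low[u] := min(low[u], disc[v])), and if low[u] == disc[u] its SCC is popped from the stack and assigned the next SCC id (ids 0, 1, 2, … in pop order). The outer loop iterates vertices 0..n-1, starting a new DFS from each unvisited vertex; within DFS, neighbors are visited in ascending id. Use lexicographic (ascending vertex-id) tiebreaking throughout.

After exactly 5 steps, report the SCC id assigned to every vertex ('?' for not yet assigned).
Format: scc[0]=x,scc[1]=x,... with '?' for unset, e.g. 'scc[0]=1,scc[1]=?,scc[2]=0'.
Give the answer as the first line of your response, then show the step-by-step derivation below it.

scc[0]=1,scc[1]=?,scc[2]=2,scc[3]=?,scc[4]=?,scc[5]=?,scc[6]=0,scc[7]=?

step 1: low=(low[0]=0,low[1]=?,low[2]=?,low[3]=?,low[4]=?,low[5]=?,low[6]=1,low[7]=?); scc=(scc[0]=?,scc[1]=?,scc[2]=?,scc[3]=?,scc[4]=?,scc[5]=?,scc[6]=0,scc[7]=?)
step 2: low=(low[0]=0,low[1]=?,low[2]=?,low[3]=?,low[4]=?,low[5]=?,low[6]=1,low[7]=?); scc=(scc[0]=1,scc[1]=?,scc[2]=?,scc[3]=?,scc[4]=?,scc[5]=?,scc[6]=0,scc[7]=?)
step 3: low=(low[0]=0,low[1]=2,low[2]=5,low[3]=3,low[4]=?,low[5]=?,low[6]=1,low[7]=4); scc=(scc[0]=1,scc[1]=?,scc[2]=2,scc[3]=?,scc[4]=?,scc[5]=?,scc[6]=0,scc[7]=?)
step 4: low=(low[0]=0,low[1]=2,low[2]=5,low[3]=3,low[4]=2,low[5]=?,low[6]=1,low[7]=4); scc=(scc[0]=1,scc[1]=?,scc[2]=2,scc[3]=?,scc[4]=?,scc[5]=?,scc[6]=0,scc[7]=?)
step 5: low=(low[0]=0,low[1]=2,low[2]=5,low[3]=3,low[4]=2,low[5]=?,low[6]=1,low[7]=2); scc=(scc[0]=1,scc[1]=?,scc[2]=2,scc[3]=?,scc[4]=?,scc[5]=?,scc[6]=0,scc[7]=?)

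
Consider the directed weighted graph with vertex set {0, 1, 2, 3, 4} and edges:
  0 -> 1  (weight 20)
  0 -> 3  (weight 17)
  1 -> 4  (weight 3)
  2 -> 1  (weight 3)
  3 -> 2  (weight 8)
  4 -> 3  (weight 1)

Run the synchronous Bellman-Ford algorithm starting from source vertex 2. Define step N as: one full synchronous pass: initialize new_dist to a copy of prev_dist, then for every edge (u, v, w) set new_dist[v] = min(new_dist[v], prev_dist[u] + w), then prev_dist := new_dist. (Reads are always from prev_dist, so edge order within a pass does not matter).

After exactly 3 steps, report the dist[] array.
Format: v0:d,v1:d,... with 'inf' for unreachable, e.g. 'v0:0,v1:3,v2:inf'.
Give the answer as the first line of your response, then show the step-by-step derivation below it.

v0:inf,v1:3,v2:0,v3:7,v4:6

step 1: dist = v0:inf,v1:3,v2:0,v3:inf,v4:inf
step 2: dist = v0:inf,v1:3,v2:0,v3:inf,v4:6
step 3: dist = v0:inf,v1:3,v2:0,v3:7,v4:6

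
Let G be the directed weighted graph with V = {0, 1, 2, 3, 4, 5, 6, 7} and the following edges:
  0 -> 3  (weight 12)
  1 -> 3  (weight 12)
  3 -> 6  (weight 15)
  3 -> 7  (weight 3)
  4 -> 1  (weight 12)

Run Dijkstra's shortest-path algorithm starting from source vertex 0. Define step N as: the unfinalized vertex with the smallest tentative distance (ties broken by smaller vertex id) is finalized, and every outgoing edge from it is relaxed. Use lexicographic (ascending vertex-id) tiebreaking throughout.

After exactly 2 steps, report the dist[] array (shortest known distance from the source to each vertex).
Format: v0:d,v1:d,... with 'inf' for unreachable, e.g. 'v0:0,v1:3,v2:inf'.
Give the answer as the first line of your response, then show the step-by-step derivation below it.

v0:0,v1:inf,v2:inf,v3:12,v4:inf,v5:inf,v6:27,v7:15

step 1: dist = v0:0,v1:inf,v2:inf,v3:12,v4:inf,v5:inf,v6:inf,v7:inf
step 2: dist = v0:0,v1:inf,v2:inf,v3:12,v4:inf,v5:inf,v6:27,v7:15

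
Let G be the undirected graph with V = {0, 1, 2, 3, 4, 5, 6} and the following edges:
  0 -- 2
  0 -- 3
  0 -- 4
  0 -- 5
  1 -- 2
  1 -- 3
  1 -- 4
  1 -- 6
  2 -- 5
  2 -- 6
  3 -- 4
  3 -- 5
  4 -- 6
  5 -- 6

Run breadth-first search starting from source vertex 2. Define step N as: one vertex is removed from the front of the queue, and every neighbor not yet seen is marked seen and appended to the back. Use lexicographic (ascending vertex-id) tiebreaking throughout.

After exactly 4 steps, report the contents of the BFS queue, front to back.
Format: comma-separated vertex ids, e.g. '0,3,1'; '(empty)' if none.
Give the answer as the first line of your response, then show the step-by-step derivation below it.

6,3,4

step 1: dequeue 2; queue=[0,1,5,6]; order=2
step 2: dequeue 0; queue=[1,5,6,3,4]; order=2,0
step 3: dequeue 1; queue=[5,6,3,4]; order=2,0,1
step 4: dequeue 5; queue=[6,3,4]; order=2,0,1,5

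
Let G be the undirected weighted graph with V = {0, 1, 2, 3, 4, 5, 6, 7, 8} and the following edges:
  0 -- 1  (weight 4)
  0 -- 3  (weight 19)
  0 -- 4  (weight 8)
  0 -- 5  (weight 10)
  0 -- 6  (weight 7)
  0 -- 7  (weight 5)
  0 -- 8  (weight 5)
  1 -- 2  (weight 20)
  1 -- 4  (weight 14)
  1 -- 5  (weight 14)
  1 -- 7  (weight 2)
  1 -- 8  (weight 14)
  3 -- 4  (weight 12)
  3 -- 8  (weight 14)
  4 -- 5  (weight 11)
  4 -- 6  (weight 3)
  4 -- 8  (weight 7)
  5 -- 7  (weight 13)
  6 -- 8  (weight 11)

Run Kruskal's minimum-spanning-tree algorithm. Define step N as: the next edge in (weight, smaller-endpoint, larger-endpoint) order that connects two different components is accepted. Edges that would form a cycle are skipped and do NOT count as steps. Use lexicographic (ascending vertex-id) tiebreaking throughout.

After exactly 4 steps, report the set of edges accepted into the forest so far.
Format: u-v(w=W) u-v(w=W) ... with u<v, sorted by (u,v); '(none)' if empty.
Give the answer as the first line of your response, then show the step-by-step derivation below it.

0-1(w=4) 0-8(w=5) 1-7(w=2) 4-6(w=3)

step 1: add edge 1-7 (w=2); MST = {1-7(w=2)}
step 2: add edge 4-6 (w=3); MST = {1-7(w=2) 4-6(w=3)}
step 3: add edge 0-1 (w=4); MST = {0-1(w=4) 1-7(w=2) 4-6(w=3)}
step 4: add edge 0-8 (w=5); MST = {0-1(w=4) 0-8(w=5) 1-7(w=2) 4-6(w=3)}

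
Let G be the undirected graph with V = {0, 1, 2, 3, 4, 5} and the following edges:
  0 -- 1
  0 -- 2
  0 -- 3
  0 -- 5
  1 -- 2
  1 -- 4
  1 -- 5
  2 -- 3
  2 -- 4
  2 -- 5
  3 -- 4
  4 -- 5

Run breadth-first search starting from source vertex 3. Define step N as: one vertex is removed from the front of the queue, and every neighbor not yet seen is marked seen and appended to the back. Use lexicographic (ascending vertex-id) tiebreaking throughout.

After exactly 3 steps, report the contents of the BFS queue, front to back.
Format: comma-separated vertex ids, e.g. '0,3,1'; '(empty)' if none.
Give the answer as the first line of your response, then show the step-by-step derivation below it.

4,1,5

step 1: dequeue 3; queue=[0,2,4]; order=3
step 2: dequeue 0; queue=[2,4,1,5]; order=3,0
step 3: dequeue 2; queue=[4,1,5]; order=3,0,2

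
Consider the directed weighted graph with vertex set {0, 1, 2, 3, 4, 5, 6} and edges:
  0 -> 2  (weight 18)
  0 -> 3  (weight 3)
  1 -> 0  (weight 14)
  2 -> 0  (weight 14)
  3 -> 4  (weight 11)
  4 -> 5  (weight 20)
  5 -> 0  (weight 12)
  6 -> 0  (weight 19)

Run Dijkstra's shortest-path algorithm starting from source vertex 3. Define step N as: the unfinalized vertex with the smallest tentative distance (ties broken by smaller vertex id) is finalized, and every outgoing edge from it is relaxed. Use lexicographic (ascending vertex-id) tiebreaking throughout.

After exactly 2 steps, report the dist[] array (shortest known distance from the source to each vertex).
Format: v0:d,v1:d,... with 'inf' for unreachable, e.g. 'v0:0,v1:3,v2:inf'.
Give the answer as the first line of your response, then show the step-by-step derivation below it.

v0:inf,v1:inf,v2:inf,v3:0,v4:11,v5:31,v6:inf

step 1: dist = v0:inf,v1:inf,v2:inf,v3:0,v4:11,v5:inf,v6:inf
step 2: dist = v0:inf,v1:inf,v2:inf,v3:0,v4:11,v5:31,v6:inf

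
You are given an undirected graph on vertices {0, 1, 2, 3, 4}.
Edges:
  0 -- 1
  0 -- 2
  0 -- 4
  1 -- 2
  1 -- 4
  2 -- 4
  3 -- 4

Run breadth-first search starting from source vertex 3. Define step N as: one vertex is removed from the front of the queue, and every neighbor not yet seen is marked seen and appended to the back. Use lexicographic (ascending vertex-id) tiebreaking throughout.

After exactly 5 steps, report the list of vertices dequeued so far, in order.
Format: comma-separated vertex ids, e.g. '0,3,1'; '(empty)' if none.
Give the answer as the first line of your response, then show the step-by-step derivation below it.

3,4,0,1,2

step 1: dequeue 3; queue=[4]; order=3
step 2: dequeue 4; queue=[0,1,2]; order=3,4
step 3: dequeue 0; queue=[1,2]; order=3,4,0
step 4: dequeue 1; queue=[2]; order=3,4,0,1
step 5: dequeue 2; queue=[(empty)]; order=3,4,0,1,2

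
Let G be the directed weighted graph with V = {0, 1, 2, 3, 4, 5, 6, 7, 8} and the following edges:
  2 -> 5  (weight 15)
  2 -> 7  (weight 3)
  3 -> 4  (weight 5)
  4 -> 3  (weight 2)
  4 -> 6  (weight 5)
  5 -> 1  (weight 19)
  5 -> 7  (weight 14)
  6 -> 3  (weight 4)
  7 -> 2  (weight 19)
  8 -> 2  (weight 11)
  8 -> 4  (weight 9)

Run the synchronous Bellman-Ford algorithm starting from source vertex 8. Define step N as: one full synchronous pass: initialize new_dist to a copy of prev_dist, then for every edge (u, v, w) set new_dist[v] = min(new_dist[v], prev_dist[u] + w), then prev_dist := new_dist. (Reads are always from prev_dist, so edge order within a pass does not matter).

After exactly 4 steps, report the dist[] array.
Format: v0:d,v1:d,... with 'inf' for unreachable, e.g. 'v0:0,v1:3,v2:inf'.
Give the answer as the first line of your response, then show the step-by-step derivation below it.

v0:inf,v1:45,v2:11,v3:11,v4:9,v5:26,v6:14,v7:14,v8:0

step 1: dist = v0:inf,v1:inf,v2:11,v3:inf,v4:9,v5:inf,v6:inf,v7:inf,v8:0
step 2: dist = v0:inf,v1:inf,v2:11,v3:11,v4:9,v5:26,v6:14,v7:14,v8:0
step 3: dist = v0:inf,v1:45,v2:11,v3:11,v4:9,v5:26,v6:14,v7:14,v8:0
step 4: dist = v0:inf,v1:45,v2:11,v3:11,v4:9,v5:26,v6:14,v7:14,v8:0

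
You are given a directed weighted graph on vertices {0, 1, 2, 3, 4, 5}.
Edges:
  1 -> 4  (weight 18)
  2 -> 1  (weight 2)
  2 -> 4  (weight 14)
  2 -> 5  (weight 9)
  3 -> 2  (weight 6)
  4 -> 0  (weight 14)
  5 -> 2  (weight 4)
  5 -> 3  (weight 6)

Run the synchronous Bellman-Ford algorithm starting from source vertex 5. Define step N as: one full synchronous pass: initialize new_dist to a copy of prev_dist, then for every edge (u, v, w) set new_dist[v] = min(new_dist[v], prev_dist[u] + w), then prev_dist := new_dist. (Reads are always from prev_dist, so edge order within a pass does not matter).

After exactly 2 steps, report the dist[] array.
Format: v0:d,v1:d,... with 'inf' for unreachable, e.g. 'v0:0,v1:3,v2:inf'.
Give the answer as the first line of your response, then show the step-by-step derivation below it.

v0:inf,v1:6,v2:4,v3:6,v4:18,v5:0

step 1: dist = v0:inf,v1:inf,v2:4,v3:6,v4:inf,v5:0
step 2: dist = v0:inf,v1:6,v2:4,v3:6,v4:18,v5:0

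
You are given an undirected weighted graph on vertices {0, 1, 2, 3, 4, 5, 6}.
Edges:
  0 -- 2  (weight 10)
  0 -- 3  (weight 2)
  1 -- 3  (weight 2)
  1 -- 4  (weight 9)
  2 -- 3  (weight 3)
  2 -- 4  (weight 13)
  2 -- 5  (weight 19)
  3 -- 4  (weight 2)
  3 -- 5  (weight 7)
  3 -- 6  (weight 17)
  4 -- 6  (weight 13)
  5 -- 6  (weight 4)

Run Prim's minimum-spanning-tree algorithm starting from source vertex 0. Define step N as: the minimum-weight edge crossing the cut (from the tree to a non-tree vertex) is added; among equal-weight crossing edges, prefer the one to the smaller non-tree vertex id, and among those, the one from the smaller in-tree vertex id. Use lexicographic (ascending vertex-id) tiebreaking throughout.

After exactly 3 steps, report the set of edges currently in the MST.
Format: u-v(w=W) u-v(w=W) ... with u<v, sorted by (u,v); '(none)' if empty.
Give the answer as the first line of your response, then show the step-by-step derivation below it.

0-3(w=2) 1-3(w=2) 3-4(w=2)

step 1: add edge 0-3 (w=2); MST = {0-3(w=2)}
step 2: add edge 1-3 (w=2); MST = {0-3(w=2) 1-3(w=2)}
step 3: add edge 3-4 (w=2); MST = {0-3(w=2) 1-3(w=2) 3-4(w=2)}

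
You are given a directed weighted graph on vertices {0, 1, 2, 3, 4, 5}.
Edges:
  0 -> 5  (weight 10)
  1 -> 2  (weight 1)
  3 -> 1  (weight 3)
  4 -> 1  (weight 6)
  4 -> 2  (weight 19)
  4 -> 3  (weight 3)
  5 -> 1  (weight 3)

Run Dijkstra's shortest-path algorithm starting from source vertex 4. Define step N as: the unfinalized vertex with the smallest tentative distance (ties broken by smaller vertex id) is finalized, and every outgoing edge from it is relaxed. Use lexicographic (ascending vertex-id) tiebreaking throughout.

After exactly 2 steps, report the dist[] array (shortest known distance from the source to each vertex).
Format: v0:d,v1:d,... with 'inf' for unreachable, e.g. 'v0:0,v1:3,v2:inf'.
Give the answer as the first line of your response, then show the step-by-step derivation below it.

v0:inf,v1:6,v2:19,v3:3,v4:0,v5:inf

step 1: dist = v0:inf,v1:6,v2:19,v3:3,v4:0,v5:inf
step 2: dist = v0:inf,v1:6,v2:19,v3:3,v4:0,v5:inf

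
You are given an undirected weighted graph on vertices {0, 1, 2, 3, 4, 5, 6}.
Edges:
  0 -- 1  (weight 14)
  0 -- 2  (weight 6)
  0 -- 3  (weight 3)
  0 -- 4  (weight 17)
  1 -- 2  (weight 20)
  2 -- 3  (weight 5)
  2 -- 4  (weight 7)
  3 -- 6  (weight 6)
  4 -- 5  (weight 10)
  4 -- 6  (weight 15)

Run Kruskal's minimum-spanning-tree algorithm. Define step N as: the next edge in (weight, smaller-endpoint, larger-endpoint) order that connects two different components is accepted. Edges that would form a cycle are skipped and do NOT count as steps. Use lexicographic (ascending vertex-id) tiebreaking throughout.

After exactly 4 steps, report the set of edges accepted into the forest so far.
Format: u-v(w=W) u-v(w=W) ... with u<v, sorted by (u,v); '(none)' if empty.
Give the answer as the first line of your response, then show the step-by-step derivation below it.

0-3(w=3) 2-3(w=5) 2-4(w=7) 3-6(w=6)

step 1: add edge 0-3 (w=3); MST = {0-3(w=3)}
step 2: add edge 2-3 (w=5); MST = {0-3(w=3) 2-3(w=5)}
step 3: add edge 3-6 (w=6); MST = {0-3(w=3) 2-3(w=5) 3-6(w=6)}
step 4: add edge 2-4 (w=7); MST = {0-3(w=3) 2-3(w=5) 2-4(w=7) 3-6(w=6)}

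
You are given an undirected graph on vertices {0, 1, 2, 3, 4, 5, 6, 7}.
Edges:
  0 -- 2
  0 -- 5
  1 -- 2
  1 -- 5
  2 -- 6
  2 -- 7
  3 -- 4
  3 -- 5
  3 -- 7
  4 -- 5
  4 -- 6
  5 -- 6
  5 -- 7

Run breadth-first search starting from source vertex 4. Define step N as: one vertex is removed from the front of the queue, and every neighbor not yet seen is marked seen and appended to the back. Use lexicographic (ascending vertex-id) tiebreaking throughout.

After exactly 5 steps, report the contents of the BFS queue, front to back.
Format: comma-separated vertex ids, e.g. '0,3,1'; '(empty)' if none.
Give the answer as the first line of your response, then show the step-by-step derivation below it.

0,1,2

step 1: dequeue 4; queue=[3,5,6]; order=4
step 2: dequeue 3; queue=[5,6,7]; order=4,3
step 3: dequeue 5; queue=[6,7,0,1]; order=4,3,5
step 4: dequeue 6; queue=[7,0,1,2]; order=4,3,5,6
step 5: dequeue 7; queue=[0,1,2]; order=4,3,5,6,7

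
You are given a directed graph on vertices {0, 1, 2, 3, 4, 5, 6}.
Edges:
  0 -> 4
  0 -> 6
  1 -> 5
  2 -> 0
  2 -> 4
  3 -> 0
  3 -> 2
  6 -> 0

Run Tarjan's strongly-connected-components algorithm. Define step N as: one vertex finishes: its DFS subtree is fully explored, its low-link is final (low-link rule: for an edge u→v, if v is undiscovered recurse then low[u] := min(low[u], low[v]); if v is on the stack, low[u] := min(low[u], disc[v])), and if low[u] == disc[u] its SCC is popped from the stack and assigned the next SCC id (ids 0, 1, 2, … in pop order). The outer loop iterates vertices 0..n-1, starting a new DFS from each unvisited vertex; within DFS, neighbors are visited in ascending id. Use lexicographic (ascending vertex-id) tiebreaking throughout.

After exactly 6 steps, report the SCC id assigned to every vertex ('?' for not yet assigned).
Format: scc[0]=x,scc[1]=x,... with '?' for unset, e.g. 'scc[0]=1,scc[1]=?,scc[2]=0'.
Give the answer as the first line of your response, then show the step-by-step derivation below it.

scc[0]=1,scc[1]=3,scc[2]=4,scc[3]=?,scc[4]=0,scc[5]=2,scc[6]=1

step 1: low=(low[0]=0,low[1]=?,low[2]=?,low[3]=?,low[4]=1,low[5]=?,low[6]=?); scc=(scc[0]=?,scc[1]=?,scc[2]=?,scc[3]=?,scc[4]=0,scc[5]=?,scc[6]=?)
step 2: low=(low[0]=0,low[1]=?,low[2]=?,low[3]=?,low[4]=1,low[5]=?,low[6]=0); scc=(scc[0]=?,scc[1]=?,scc[2]=?,scc[3]=?,scc[4]=0,scc[5]=?,scc[6]=?)
step 3: low=(low[0]=0,low[1]=?,low[2]=?,low[3]=?,low[4]=1,low[5]=?,low[6]=0); scc=(scc[0]=1,scc[1]=?,scc[2]=?,scc[3]=?,scc[4]=0,scc[5]=?,scc[6]=1)
step 4: low=(low[0]=0,low[1]=3,low[2]=?,low[3]=?,low[4]=1,low[5]=4,low[6]=0); scc=(scc[0]=1,scc[1]=?,scc[2]=?,scc[3]=?,scc[4]=0,scc[5]=2,scc[6]=1)
step 5: low=(low[0]=0,low[1]=3,low[2]=?,low[3]=?,low[4]=1,low[5]=4,low[6]=0); scc=(scc[0]=1,scc[1]=3,scc[2]=?,scc[3]=?,scc[4]=0,scc[5]=2,scc[6]=1)
step 6: low=(low[0]=0,low[1]=3,low[2]=5,low[3]=?,low[4]=1,low[5]=4,low[6]=0); scc=(scc[0]=1,scc[1]=3,scc[2]=4,scc[3]=?,scc[4]=0,scc[5]=2,scc[6]=1)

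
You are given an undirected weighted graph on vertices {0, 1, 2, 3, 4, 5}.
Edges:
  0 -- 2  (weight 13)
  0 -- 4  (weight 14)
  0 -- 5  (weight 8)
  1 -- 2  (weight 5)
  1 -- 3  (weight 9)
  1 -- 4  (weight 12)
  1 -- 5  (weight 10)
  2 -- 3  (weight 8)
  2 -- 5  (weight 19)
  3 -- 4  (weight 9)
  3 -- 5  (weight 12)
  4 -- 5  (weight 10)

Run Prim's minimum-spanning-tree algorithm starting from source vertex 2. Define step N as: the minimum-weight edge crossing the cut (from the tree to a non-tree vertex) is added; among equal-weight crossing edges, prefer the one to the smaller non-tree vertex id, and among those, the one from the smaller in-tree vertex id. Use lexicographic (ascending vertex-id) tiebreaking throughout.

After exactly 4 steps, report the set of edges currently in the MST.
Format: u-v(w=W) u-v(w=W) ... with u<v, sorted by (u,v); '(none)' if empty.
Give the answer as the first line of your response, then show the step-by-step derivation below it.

1-2(w=5) 1-5(w=10) 2-3(w=8) 3-4(w=9)

step 1: add edge 1-2 (w=5); MST = {1-2(w=5)}
step 2: add edge 2-3 (w=8); MST = {1-2(w=5) 2-3(w=8)}
step 3: add edge 3-4 (w=9); MST = {1-2(w=5) 2-3(w=8) 3-4(w=9)}
step 4: add edge 1-5 (w=10); MST = {1-2(w=5) 1-5(w=10) 2-3(w=8) 3-4(w=9)}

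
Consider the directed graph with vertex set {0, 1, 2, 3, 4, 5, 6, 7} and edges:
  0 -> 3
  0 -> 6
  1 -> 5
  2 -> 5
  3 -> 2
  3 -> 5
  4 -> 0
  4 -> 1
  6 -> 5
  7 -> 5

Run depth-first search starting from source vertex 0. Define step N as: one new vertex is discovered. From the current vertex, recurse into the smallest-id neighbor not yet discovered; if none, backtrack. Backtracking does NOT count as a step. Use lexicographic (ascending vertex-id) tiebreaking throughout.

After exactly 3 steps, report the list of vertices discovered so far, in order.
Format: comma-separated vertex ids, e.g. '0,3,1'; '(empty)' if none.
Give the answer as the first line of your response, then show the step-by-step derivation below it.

0,3,2

step 1: discover 0; path=0; order=0
step 2: discover 3; path=0>3; order=0,3
step 3: discover 2; path=0>3>2; order=0,3,2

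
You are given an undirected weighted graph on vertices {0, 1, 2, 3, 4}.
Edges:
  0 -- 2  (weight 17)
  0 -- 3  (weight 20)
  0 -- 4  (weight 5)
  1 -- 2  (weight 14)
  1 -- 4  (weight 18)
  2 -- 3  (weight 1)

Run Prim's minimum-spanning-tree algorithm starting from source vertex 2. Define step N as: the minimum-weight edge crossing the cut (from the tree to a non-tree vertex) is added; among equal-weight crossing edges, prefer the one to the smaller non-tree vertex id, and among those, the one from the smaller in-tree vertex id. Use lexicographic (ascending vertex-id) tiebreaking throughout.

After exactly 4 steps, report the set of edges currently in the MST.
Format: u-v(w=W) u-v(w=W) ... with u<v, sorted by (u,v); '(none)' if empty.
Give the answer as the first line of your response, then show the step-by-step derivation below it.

0-2(w=17) 0-4(w=5) 1-2(w=14) 2-3(w=1)

step 1: add edge 2-3 (w=1); MST = {2-3(w=1)}
step 2: add edge 1-2 (w=14); MST = {1-2(w=14) 2-3(w=1)}
step 3: add edge 0-2 (w=17); MST = {0-2(w=17) 1-2(w=14) 2-3(w=1)}
step 4: add edge 0-4 (w=5); MST = {0-2(w=17) 0-4(w=5) 1-2(w=14) 2-3(w=1)}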